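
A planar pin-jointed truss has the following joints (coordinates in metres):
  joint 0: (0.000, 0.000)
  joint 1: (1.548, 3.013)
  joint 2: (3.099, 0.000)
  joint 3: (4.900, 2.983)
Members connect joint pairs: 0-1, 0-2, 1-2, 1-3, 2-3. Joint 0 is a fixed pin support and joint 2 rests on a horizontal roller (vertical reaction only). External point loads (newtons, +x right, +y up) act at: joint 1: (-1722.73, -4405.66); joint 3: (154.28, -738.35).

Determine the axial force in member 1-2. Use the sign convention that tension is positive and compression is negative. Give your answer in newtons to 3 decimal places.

N=4 nodes, M=5 members, R=3 reactions → 2N=8, M+R=8
member 0 (0-1): L=3.3874, (cx,cy)=(0.4570,0.8895)
member 1 (0-2): L=3.0990, (cx,cy)=(1.0000,0.0000)
member 2 (1-2): L=3.3888, (cx,cy)=(0.4577,-0.8891)
member 3 (1-3): L=3.3521, (cx,cy)=(1.0000,-0.0089)
member 4 (2-3): L=3.4845, (cx,cy)=(0.5169,0.8561)
solve A·x = −loads:
  F[0-1] = -3712.6301 N (compression)
  F[0-2] = +128.1766 N (tension)
  F[1-2] = -1246.9930 N (compression)
  F[1-3] = +596.8611 N (tension)
  F[2-3] = -856.2465 N (compression)
  Rx@0 = +1568.4500 N
  Ry@0 = +3302.2841 N
  Ry@2 = +1841.7259 N

-1246.993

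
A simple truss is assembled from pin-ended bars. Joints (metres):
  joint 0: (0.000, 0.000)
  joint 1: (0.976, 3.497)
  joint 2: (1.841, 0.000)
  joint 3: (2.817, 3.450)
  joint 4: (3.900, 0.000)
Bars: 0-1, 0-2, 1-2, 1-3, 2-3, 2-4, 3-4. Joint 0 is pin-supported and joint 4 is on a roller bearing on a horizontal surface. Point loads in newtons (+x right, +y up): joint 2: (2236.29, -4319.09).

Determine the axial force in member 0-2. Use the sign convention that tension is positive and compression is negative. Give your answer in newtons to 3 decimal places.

2872.702

N=5 nodes, M=7 members, R=3 reactions → 2N=10, M+R=10
member 0 (0-1): L=3.6306, (cx,cy)=(0.2688,0.9632)
member 1 (0-2): L=1.8410, (cx,cy)=(1.0000,0.0000)
member 2 (1-2): L=3.6024, (cx,cy)=(0.2401,-0.9707)
member 3 (1-3): L=1.8416, (cx,cy)=(0.9997,-0.0255)
member 4 (2-3): L=3.5854, (cx,cy)=(0.2722,0.9622)
member 5 (2-4): L=2.0590, (cx,cy)=(1.0000,0.0000)
member 6 (3-4): L=3.6160, (cx,cy)=(0.2995,-0.9541)
solve A·x = −loads:
  F[0-1] = -2367.4029 N (compression)
  F[0-2] = +2872.7017 N (tension)
  F[1-2] = +2380.7517 N (tension)
  F[1-3] = -1208.4671 N (compression)
  F[2-3] = +2086.7953 N (tension)
  F[2-4] = +640.0159 N (tension)
  F[3-4] = -2136.9268 N (compression)
  Rx@0 = -2236.2900 N
  Ry@0 = +2280.2580 N
  Ry@4 = +2038.8320 N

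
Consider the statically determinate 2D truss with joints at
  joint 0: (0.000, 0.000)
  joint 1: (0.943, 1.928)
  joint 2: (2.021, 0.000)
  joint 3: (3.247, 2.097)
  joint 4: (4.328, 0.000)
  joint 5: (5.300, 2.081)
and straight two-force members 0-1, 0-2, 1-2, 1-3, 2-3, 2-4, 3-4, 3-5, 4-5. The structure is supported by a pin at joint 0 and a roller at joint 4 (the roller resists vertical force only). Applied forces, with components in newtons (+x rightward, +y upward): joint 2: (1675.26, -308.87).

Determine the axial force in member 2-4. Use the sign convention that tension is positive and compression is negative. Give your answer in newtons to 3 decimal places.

N=6 nodes, M=9 members, R=3 reactions → 2N=12, M+R=12
member 0 (0-1): L=2.1463, (cx,cy)=(0.4394,0.8983)
member 1 (0-2): L=2.0210, (cx,cy)=(1.0000,0.0000)
member 2 (1-2): L=2.2089, (cx,cy)=(0.4880,-0.8728)
member 3 (1-3): L=2.3102, (cx,cy)=(0.9973,0.0732)
member 4 (2-3): L=2.4291, (cx,cy)=(0.5047,0.8633)
member 5 (2-4): L=2.3070, (cx,cy)=(1.0000,0.0000)
member 6 (3-4): L=2.3592, (cx,cy)=(0.4582,-0.8888)
member 7 (3-5): L=2.0531, (cx,cy)=(1.0000,-0.0078)
member 8 (4-5): L=2.2968, (cx,cy)=(0.4232,0.9060)
solve A·x = −loads:
  F[0-1] = -183.2785 N (compression)
  F[0-2] = +1755.7869 N (tension)
  F[1-2] = +174.6961 N (tension)
  F[1-3] = -166.2282 N (compression)
  F[2-3] = +181.1567 N (tension)
  F[2-4] = +74.3502 N (tension)
  F[3-4] = -162.2657 N (compression)
  F[3-5] = +0.0000 N (tension)
  F[4-5] = -0.0000 N (compression)
  Rx@0 = -1675.2600 N
  Ry@0 = +164.6403 N
  Ry@4 = +144.2297 N

74.350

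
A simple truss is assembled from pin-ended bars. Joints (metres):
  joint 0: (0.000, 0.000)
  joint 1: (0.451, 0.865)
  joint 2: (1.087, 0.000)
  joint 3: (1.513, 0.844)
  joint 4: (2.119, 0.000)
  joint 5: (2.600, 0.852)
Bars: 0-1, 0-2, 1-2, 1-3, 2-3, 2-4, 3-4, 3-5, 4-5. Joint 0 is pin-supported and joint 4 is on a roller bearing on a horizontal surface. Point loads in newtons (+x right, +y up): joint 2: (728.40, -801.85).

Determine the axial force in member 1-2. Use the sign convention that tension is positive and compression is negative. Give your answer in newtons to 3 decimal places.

N=6 nodes, M=9 members, R=3 reactions → 2N=12, M+R=12
member 0 (0-1): L=0.9755, (cx,cy)=(0.4623,0.8867)
member 1 (0-2): L=1.0870, (cx,cy)=(1.0000,0.0000)
member 2 (1-2): L=1.0736, (cx,cy)=(0.5924,-0.8057)
member 3 (1-3): L=1.0622, (cx,cy)=(0.9998,-0.0198)
member 4 (2-3): L=0.9454, (cx,cy)=(0.4506,0.8927)
member 5 (2-4): L=1.0320, (cx,cy)=(1.0000,0.0000)
member 6 (3-4): L=1.0390, (cx,cy)=(0.5832,-0.8123)
member 7 (3-5): L=1.0870, (cx,cy)=(1.0000,0.0074)
member 8 (4-5): L=0.9784, (cx,cy)=(0.4916,0.8708)
solve A·x = −loads:
  F[0-1] = -440.4118 N (compression)
  F[0-2] = +932.0115 N (tension)
  F[1-2] = +496.9390 N (tension)
  F[1-3] = -498.0819 N (compression)
  F[2-3] = +449.7270 N (tension)
  F[2-4] = +295.3397 N (tension)
  F[3-4] = -506.3783 N (compression)
  F[3-5] = -0.0000 N (compression)
  F[4-5] = +0.0000 N (tension)
  Rx@0 = -728.4000 N
  Ry@0 = +390.5187 N
  Ry@4 = +411.3313 N

496.939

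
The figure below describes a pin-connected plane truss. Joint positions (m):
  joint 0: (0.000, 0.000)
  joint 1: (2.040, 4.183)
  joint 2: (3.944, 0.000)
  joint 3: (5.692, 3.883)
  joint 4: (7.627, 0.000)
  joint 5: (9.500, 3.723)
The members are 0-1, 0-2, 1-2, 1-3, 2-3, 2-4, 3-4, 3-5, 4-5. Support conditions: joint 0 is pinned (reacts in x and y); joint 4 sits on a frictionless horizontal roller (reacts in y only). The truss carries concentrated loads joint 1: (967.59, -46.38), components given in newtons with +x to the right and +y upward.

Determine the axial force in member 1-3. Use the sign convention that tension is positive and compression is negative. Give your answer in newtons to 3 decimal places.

N=6 nodes, M=9 members, R=3 reactions → 2N=12, M+R=12
member 0 (0-1): L=4.6539, (cx,cy)=(0.4383,0.8988)
member 1 (0-2): L=3.9440, (cx,cy)=(1.0000,0.0000)
member 2 (1-2): L=4.5959, (cx,cy)=(0.4143,-0.9102)
member 3 (1-3): L=3.6643, (cx,cy)=(0.9966,-0.0819)
member 4 (2-3): L=4.2583, (cx,cy)=(0.4105,0.9119)
member 5 (2-4): L=3.6830, (cx,cy)=(1.0000,0.0000)
member 6 (3-4): L=4.3384, (cx,cy)=(0.4460,-0.8950)
member 7 (3-5): L=3.8114, (cx,cy)=(0.9991,-0.0420)
member 8 (4-5): L=4.1676, (cx,cy)=(0.4494,0.8933)
solve A·x = −loads:
  F[0-1] = +552.6158 N (tension)
  F[0-2] = +725.3570 N (tension)
  F[1-2] = -551.8553 N (compression)
  F[1-3] = -498.4085 N (compression)
  F[2-3] = +550.8179 N (tension)
  F[2-4] = +270.6291 N (tension)
  F[3-4] = -606.7719 N (compression)
  F[3-5] = +0.0000 N (tension)
  F[4-5] = -0.0000 N (compression)
  Rx@0 = -967.5900 N
  Ry@0 = -496.6965 N
  Ry@4 = +543.0765 N

-498.408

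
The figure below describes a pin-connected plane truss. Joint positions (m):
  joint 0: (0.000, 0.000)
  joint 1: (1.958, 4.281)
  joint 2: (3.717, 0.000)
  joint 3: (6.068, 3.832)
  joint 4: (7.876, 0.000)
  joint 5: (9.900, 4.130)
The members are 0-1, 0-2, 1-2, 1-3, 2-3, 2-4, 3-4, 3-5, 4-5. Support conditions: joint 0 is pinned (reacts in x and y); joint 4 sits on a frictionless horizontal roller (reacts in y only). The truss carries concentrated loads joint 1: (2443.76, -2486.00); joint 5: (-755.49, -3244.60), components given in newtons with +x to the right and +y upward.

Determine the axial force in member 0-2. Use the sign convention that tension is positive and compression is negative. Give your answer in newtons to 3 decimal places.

N=6 nodes, M=9 members, R=3 reactions → 2N=12, M+R=12
member 0 (0-1): L=4.7075, (cx,cy)=(0.4159,0.9094)
member 1 (0-2): L=3.7170, (cx,cy)=(1.0000,0.0000)
member 2 (1-2): L=4.6283, (cx,cy)=(0.3801,-0.9250)
member 3 (1-3): L=4.1345, (cx,cy)=(0.9941,-0.1086)
member 4 (2-3): L=4.4957, (cx,cy)=(0.5229,0.8524)
member 5 (2-4): L=4.1590, (cx,cy)=(1.0000,0.0000)
member 6 (3-4): L=4.2371, (cx,cy)=(0.4267,-0.9044)
member 7 (3-5): L=3.8436, (cx,cy)=(0.9970,0.0775)
member 8 (4-5): L=4.5993, (cx,cy)=(0.4401,0.8980)
solve A·x = −loads:
  F[0-1] = -112.1850 N (compression)
  F[0-2] = +1734.9312 N (tension)
  F[1-2] = -2390.5412 N (compression)
  F[1-3] = -1591.2976 N (compression)
  F[2-3] = +2594.1443 N (tension)
  F[2-4] = -530.1930 N (compression)
  F[3-4] = -2561.3986 N (compression)
  F[3-5] = +870.2871 N (tension)
  F[4-5] = -3688.4254 N (compression)
  Rx@0 = -1688.2700 N
  Ry@0 = +102.0207 N
  Ry@4 = +5628.5793 N

1734.931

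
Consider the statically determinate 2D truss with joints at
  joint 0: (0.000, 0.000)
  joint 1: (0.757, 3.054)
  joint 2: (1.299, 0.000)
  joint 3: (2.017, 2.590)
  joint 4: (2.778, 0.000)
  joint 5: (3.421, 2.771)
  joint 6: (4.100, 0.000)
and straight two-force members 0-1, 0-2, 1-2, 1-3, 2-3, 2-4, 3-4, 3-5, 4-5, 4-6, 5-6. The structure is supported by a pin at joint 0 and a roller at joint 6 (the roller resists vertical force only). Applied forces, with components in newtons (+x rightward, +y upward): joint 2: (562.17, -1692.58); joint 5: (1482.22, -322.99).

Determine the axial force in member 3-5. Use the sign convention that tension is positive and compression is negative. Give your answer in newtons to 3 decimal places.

N=7 nodes, M=11 members, R=3 reactions → 2N=14, M+R=14
member 0 (0-1): L=3.1464, (cx,cy)=(0.2406,0.9706)
member 1 (0-2): L=1.2990, (cx,cy)=(1.0000,0.0000)
member 2 (1-2): L=3.1017, (cx,cy)=(0.1747,-0.9846)
member 3 (1-3): L=1.3427, (cx,cy)=(0.9384,-0.3456)
member 4 (2-3): L=2.6877, (cx,cy)=(0.2671,0.9637)
member 5 (2-4): L=1.4790, (cx,cy)=(1.0000,0.0000)
member 6 (3-4): L=2.6995, (cx,cy)=(0.2819,-0.9594)
member 7 (3-5): L=1.4156, (cx,cy)=(0.9918,0.1279)
member 8 (4-5): L=2.8446, (cx,cy)=(0.2260,0.9741)
member 9 (4-6): L=1.3220, (cx,cy)=(1.0000,0.0000)
member 10 (5-6): L=2.8530, (cx,cy)=(0.2380,-0.9713)
solve A·x = −loads:
  F[0-1] = -214.3436 N (compression)
  F[0-2] = +2095.9591 N (tension)
  F[1-2] = +246.7095 N (tension)
  F[1-3] = -100.8953 N (compression)
  F[2-3] = +1504.3394 N (tension)
  F[2-4] = +1175.0229 N (tension)
  F[3-4] = -1451.0460 N (compression)
  F[3-5] = +722.1825 N (tension)
  F[4-5] = +1429.1849 N (tension)
  F[4-6] = +442.9115 N (tension)
  F[5-6] = -1860.9965 N (compression)
  Rx@0 = -2044.3900 N
  Ry@0 = +208.0476 N
  Ry@6 = +1807.5224 N

722.182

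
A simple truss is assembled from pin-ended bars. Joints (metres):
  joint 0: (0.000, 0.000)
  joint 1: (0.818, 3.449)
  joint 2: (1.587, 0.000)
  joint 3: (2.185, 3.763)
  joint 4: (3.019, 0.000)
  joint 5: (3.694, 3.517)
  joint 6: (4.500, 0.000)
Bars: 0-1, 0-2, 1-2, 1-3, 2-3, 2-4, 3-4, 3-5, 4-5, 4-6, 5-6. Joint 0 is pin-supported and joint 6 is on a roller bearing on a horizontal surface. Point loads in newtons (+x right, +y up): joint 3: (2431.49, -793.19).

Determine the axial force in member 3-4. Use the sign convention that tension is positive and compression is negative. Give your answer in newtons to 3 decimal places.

-2312.200

N=7 nodes, M=11 members, R=3 reactions → 2N=14, M+R=14
member 0 (0-1): L=3.5447, (cx,cy)=(0.2308,0.9730)
member 1 (0-2): L=1.5870, (cx,cy)=(1.0000,0.0000)
member 2 (1-2): L=3.5337, (cx,cy)=(0.2176,-0.9760)
member 3 (1-3): L=1.4026, (cx,cy)=(0.9746,0.2239)
member 4 (2-3): L=3.8102, (cx,cy)=(0.1569,0.9876)
member 5 (2-4): L=1.4320, (cx,cy)=(1.0000,0.0000)
member 6 (3-4): L=3.8543, (cx,cy)=(0.2164,-0.9763)
member 7 (3-5): L=1.5289, (cx,cy)=(0.9870,-0.1609)
member 8 (4-5): L=3.5812, (cx,cy)=(0.1885,0.9821)
member 9 (4-6): L=1.4810, (cx,cy)=(1.0000,0.0000)
member 10 (5-6): L=3.6082, (cx,cy)=(0.2234,-0.9747)
solve A·x = −loads:
  F[0-1] = +1670.2974 N (tension)
  F[0-2] = +2046.0377 N (tension)
  F[1-2] = -1497.7038 N (compression)
  F[1-3] = +729.9077 N (tension)
  F[2-3] = +1480.1526 N (tension)
  F[2-4] = +1487.8035 N (tension)
  F[3-4] = -2312.2001 N (compression)
  F[3-5] = -1000.5231 N (compression)
  F[4-5] = +2298.6220 N (tension)
  F[4-6] = +554.2319 N (tension)
  F[5-6] = -2481.0985 N (compression)
  Rx@0 = -2431.4900 N
  Ry@0 = -1625.2138 N
  Ry@6 = +2418.4038 N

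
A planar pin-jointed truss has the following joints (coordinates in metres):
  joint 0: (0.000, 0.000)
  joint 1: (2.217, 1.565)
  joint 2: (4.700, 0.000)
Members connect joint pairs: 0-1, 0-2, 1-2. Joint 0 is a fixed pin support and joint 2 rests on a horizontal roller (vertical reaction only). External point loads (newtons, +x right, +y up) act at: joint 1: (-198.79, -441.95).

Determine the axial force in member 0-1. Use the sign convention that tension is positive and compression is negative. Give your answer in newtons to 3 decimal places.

N=3 nodes, M=3 members, R=3 reactions → 2N=6, M+R=6
member 0 (0-1): L=2.7137, (cx,cy)=(0.8170,0.5767)
member 1 (0-2): L=4.7000, (cx,cy)=(1.0000,0.0000)
member 2 (1-2): L=2.9350, (cx,cy)=(0.8460,-0.5332)
solve A·x = −loads:
  F[0-1] = -519.6381 N (compression)
  F[0-2] = +225.7323 N (tension)
  F[1-2] = -266.8286 N (compression)
  Rx@0 = +198.7900 N
  Ry@0 = +299.6741 N
  Ry@2 = +142.2759 N

-519.638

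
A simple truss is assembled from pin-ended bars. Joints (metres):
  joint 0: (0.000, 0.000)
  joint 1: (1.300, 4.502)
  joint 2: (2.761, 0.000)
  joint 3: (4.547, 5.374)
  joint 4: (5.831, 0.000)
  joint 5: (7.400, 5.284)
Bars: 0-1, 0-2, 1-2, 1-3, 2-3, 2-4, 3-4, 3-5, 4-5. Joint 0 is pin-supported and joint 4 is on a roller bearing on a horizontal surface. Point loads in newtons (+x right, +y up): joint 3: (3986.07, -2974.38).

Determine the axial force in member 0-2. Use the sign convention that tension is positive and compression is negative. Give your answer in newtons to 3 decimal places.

N=6 nodes, M=9 members, R=3 reactions → 2N=12, M+R=12
member 0 (0-1): L=4.6859, (cx,cy)=(0.2774,0.9607)
member 1 (0-2): L=2.7610, (cx,cy)=(1.0000,0.0000)
member 2 (1-2): L=4.7331, (cx,cy)=(0.3087,-0.9512)
member 3 (1-3): L=3.3621, (cx,cy)=(0.9658,0.2594)
member 4 (2-3): L=5.6630, (cx,cy)=(0.3154,0.9490)
member 5 (2-4): L=3.0700, (cx,cy)=(1.0000,0.0000)
member 6 (3-4): L=5.5253, (cx,cy)=(0.2324,-0.9726)
member 7 (3-5): L=2.8544, (cx,cy)=(0.9995,-0.0315)
member 8 (4-5): L=5.5120, (cx,cy)=(0.2847,0.9586)
solve A·x = −loads:
  F[0-1] = +3142.0335 N (tension)
  F[0-2] = +3114.3887 N (tension)
  F[1-2] = -2692.8746 N (compression)
  F[1-3] = +1763.2444 N (tension)
  F[2-3] = +2699.1233 N (tension)
  F[2-4] = +1431.9155 N (tension)
  F[3-4] = -6161.7678 N (compression)
  F[3-5] = -0.0000 N (tension)
  F[4-5] = +0.0000 N (tension)
  Rx@0 = -3986.0700 N
  Ry@0 = -3018.6994 N
  Ry@4 = +5993.0794 N

3114.389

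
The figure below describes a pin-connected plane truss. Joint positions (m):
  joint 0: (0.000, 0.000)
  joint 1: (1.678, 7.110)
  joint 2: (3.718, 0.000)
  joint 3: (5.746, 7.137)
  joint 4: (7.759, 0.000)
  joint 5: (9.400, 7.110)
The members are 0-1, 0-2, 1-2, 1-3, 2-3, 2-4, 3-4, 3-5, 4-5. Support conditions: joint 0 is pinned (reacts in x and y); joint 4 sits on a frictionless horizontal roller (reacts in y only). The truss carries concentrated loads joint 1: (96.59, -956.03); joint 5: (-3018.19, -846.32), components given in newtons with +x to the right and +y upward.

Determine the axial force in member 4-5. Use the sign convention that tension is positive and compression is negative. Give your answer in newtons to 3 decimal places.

-889.939

N=6 nodes, M=9 members, R=3 reactions → 2N=12, M+R=12
member 0 (0-1): L=7.3053, (cx,cy)=(0.2297,0.9733)
member 1 (0-2): L=3.7180, (cx,cy)=(1.0000,0.0000)
member 2 (1-2): L=7.3969, (cx,cy)=(0.2758,-0.9612)
member 3 (1-3): L=4.0681, (cx,cy)=(1.0000,0.0066)
member 4 (2-3): L=7.4195, (cx,cy)=(0.2733,0.9619)
member 5 (2-4): L=4.0410, (cx,cy)=(1.0000,0.0000)
member 6 (3-4): L=7.4155, (cx,cy)=(0.2715,-0.9624)
member 7 (3-5): L=3.6541, (cx,cy)=(1.0000,-0.0074)
member 8 (4-5): L=7.2969, (cx,cy)=(0.2249,0.9744)
solve A·x = −loads:
  F[0-1] = -3336.7193 N (compression)
  F[0-2] = -2155.1708 N (compression)
  F[1-2] = +2373.4503 N (tension)
  F[1-3] = -1517.6319 N (compression)
  F[2-3] = -2371.7172 N (compression)
  F[2-4] = -852.3244 N (compression)
  F[3-4] = +2402.5121 N (tension)
  F[3-5] = -2818.1289 N (compression)
  F[4-5] = -889.9395 N (compression)
  Rx@0 = +2921.6000 N
  Ry@0 = +3247.5040 N
  Ry@4 = -1445.1540 N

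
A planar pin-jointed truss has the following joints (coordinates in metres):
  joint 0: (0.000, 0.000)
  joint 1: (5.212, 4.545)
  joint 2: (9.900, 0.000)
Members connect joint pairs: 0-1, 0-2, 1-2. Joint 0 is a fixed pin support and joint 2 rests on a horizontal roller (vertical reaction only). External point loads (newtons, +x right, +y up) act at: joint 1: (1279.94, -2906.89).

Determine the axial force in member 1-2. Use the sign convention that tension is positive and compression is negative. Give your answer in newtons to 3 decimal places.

N=3 nodes, M=3 members, R=3 reactions → 2N=6, M+R=6
member 0 (0-1): L=6.9153, (cx,cy)=(0.7537,0.6572)
member 1 (0-2): L=9.9000, (cx,cy)=(1.0000,0.0000)
member 2 (1-2): L=6.5295, (cx,cy)=(0.7180,-0.6961)
solve A·x = −loads:
  F[0-1] = -1200.3428 N (compression)
  F[0-2] = +2184.6221 N (tension)
  F[1-2] = -3042.7665 N (compression)
  Rx@0 = -1279.9400 N
  Ry@0 = +788.9064 N
  Ry@2 = +2117.9836 N

-3042.767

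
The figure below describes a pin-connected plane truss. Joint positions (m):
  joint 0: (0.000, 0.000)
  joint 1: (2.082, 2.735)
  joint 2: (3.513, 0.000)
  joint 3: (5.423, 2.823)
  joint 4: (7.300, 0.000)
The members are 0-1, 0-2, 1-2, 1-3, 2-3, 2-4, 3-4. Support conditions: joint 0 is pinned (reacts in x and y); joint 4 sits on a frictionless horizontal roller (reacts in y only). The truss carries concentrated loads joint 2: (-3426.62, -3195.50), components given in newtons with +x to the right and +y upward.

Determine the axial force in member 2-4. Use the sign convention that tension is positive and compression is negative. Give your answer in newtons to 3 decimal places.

N=5 nodes, M=7 members, R=3 reactions → 2N=10, M+R=10
member 0 (0-1): L=3.4373, (cx,cy)=(0.6057,0.7957)
member 1 (0-2): L=3.5130, (cx,cy)=(1.0000,0.0000)
member 2 (1-2): L=3.0867, (cx,cy)=(0.4636,-0.8860)
member 3 (1-3): L=3.3422, (cx,cy)=(0.9997,0.0263)
member 4 (2-3): L=3.4084, (cx,cy)=(0.5604,0.8282)
member 5 (2-4): L=3.7870, (cx,cy)=(1.0000,0.0000)
member 6 (3-4): L=3.3901, (cx,cy)=(0.5537,-0.8327)
solve A·x = −loads:
  F[0-1] = -2083.3866 N (compression)
  F[0-2] = -2164.6918 N (compression)
  F[1-2] = +1808.4806 N (tension)
  F[1-3] = -2101.0599 N (compression)
  F[2-3] = +1923.4792 N (tension)
  F[2-4] = +1022.4628 N (tension)
  F[3-4] = -1846.6717 N (compression)
  Rx@0 = +3426.6200 N
  Ry@0 = +1657.7203 N
  Ry@4 = +1537.7797 N

1022.463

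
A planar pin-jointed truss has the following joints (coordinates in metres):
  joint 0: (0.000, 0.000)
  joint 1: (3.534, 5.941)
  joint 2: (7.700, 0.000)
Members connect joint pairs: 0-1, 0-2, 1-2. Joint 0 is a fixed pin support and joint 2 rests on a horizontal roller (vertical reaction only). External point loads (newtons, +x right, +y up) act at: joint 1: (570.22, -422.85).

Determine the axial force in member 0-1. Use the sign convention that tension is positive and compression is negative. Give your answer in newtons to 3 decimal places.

245.718

N=3 nodes, M=3 members, R=3 reactions → 2N=6, M+R=6
member 0 (0-1): L=6.9126, (cx,cy)=(0.5112,0.8594)
member 1 (0-2): L=7.7000, (cx,cy)=(1.0000,0.0000)
member 2 (1-2): L=7.2561, (cx,cy)=(0.5741,-0.8188)
solve A·x = −loads:
  F[0-1] = +245.7179 N (tension)
  F[0-2] = +444.5999 N (tension)
  F[1-2] = -774.3789 N (compression)
  Rx@0 = -570.2200 N
  Ry@0 = -211.1797 N
  Ry@2 = +634.0297 N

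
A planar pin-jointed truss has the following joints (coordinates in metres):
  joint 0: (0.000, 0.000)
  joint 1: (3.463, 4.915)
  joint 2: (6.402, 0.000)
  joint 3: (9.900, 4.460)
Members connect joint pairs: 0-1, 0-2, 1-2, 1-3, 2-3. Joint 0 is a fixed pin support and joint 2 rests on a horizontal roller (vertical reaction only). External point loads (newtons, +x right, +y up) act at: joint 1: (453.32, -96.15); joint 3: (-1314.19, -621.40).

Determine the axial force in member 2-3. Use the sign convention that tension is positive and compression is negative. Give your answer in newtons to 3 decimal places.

N=4 nodes, M=5 members, R=3 reactions → 2N=8, M+R=8
member 0 (0-1): L=6.0125, (cx,cy)=(0.5760,0.8175)
member 1 (0-2): L=6.4020, (cx,cy)=(1.0000,0.0000)
member 2 (1-2): L=5.7267, (cx,cy)=(0.5132,-0.8583)
member 3 (1-3): L=6.4531, (cx,cy)=(0.9975,-0.0705)
member 4 (2-3): L=5.6681, (cx,cy)=(0.6171,0.7869)
solve A·x = −loads:
  F[0-1] = -332.8874 N (compression)
  F[0-2] = -669.1364 N (compression)
  F[1-2] = +269.5559 N (tension)
  F[1-3] = -785.3473 N (compression)
  F[2-3] = -860.0983 N (compression)
  Rx@0 = +860.8700 N
  Ry@0 = +272.1255 N
  Ry@2 = +445.4245 N

-860.098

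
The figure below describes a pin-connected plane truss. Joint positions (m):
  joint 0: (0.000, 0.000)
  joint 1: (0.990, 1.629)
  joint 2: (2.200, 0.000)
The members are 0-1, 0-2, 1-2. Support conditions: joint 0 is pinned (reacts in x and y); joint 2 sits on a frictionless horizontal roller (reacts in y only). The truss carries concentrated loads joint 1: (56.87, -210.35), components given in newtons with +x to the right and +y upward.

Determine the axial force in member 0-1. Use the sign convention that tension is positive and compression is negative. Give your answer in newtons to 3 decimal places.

-86.106

N=3 nodes, M=3 members, R=3 reactions → 2N=6, M+R=6
member 0 (0-1): L=1.9062, (cx,cy)=(0.5193,0.8546)
member 1 (0-2): L=2.2000, (cx,cy)=(1.0000,0.0000)
member 2 (1-2): L=2.0292, (cx,cy)=(0.5963,-0.8028)
solve A·x = −loads:
  F[0-1] = -86.1058 N (compression)
  F[0-2] = +101.5889 N (tension)
  F[1-2] = -170.3689 N (compression)
  Rx@0 = -56.8700 N
  Ry@0 = +73.5829 N
  Ry@2 = +136.7671 N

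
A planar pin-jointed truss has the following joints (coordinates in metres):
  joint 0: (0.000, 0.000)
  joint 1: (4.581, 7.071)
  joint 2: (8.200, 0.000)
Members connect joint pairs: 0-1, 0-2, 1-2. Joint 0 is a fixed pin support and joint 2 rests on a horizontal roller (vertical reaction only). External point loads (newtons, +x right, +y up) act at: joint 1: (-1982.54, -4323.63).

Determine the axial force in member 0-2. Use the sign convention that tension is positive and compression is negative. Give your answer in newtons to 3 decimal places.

361.263

N=3 nodes, M=3 members, R=3 reactions → 2N=6, M+R=6
member 0 (0-1): L=8.4252, (cx,cy)=(0.5437,0.8393)
member 1 (0-2): L=8.2000, (cx,cy)=(1.0000,0.0000)
member 2 (1-2): L=7.9433, (cx,cy)=(0.4556,-0.8902)
solve A·x = −loads:
  F[0-1] = -4310.6506 N (compression)
  F[0-2] = +361.2627 N (tension)
  F[1-2] = -792.9323 N (compression)
  Rx@0 = +1982.5400 N
  Ry@0 = +3617.7753 N
  Ry@2 = +705.8547 N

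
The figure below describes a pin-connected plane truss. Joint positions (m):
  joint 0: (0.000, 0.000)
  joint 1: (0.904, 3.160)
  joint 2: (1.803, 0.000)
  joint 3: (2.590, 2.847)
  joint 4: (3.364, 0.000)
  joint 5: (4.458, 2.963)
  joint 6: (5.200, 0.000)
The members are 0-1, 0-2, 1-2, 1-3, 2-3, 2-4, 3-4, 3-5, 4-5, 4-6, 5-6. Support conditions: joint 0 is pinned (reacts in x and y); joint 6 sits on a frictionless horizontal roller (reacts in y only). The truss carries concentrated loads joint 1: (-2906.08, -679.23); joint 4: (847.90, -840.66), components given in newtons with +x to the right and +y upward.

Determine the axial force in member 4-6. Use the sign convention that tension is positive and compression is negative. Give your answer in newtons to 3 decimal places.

N=7 nodes, M=11 members, R=3 reactions → 2N=14, M+R=14
member 0 (0-1): L=3.2868, (cx,cy)=(0.2750,0.9614)
member 1 (0-2): L=1.8030, (cx,cy)=(1.0000,0.0000)
member 2 (1-2): L=3.2854, (cx,cy)=(0.2736,-0.9618)
member 3 (1-3): L=1.7148, (cx,cy)=(0.9832,-0.1825)
member 4 (2-3): L=2.9538, (cx,cy)=(0.2664,0.9639)
member 5 (2-4): L=1.5610, (cx,cy)=(1.0000,0.0000)
member 6 (3-4): L=2.9503, (cx,cy)=(0.2623,-0.9650)
member 7 (3-5): L=1.8716, (cx,cy)=(0.9981,0.0620)
member 8 (4-5): L=3.1585, (cx,cy)=(0.3464,0.9381)
member 9 (4-6): L=1.8360, (cx,cy)=(1.0000,0.0000)
member 10 (5-6): L=3.0545, (cx,cy)=(0.2429,-0.9700)
solve A·x = −loads:
  F[0-1] = -2729.2294 N (compression)
  F[0-2] = -1307.5257 N (compression)
  F[1-2] = +1695.4267 N (tension)
  F[1-3] = +1720.3982 N (tension)
  F[2-3] = -1691.8764 N (compression)
  F[2-4] = -392.8151 N (compression)
  F[3-4] = +2060.3848 N (tension)
  F[3-5] = +701.5364 N (tension)
  F[4-5] = -1223.2807 N (compression)
  F[4-6] = -276.4854 N (compression)
  F[5-6] = +1138.1712 N (tension)
  Rx@0 = +2058.1800 N
  Ry@0 = +2623.9686 N
  Ry@6 = -1104.0786 N

-276.485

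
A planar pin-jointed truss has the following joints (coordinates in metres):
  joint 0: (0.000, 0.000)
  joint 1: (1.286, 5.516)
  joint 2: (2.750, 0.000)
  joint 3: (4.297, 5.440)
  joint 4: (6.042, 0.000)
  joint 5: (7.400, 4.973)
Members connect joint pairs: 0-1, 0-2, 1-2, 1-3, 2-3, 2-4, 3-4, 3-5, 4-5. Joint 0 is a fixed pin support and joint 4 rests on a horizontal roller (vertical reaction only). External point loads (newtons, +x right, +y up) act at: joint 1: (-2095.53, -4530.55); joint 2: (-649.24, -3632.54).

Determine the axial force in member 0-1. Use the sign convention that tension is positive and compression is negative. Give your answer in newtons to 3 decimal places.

-7658.570

N=6 nodes, M=9 members, R=3 reactions → 2N=12, M+R=12
member 0 (0-1): L=5.6639, (cx,cy)=(0.2271,0.9739)
member 1 (0-2): L=2.7500, (cx,cy)=(1.0000,0.0000)
member 2 (1-2): L=5.7070, (cx,cy)=(0.2565,-0.9665)
member 3 (1-3): L=3.0120, (cx,cy)=(0.9997,-0.0252)
member 4 (2-3): L=5.6557, (cx,cy)=(0.2735,0.9619)
member 5 (2-4): L=3.2920, (cx,cy)=(1.0000,0.0000)
member 6 (3-4): L=5.7130, (cx,cy)=(0.3054,-0.9522)
member 7 (3-5): L=3.1379, (cx,cy)=(0.9889,-0.1488)
member 8 (4-5): L=5.1551, (cx,cy)=(0.2634,0.9647)
solve A·x = −loads:
  F[0-1] = -7658.5702 N (compression)
  F[0-2] = -1005.8839 N (compression)
  F[1-2] = +3040.4277 N (tension)
  F[1-3] = -423.4465 N (compression)
  F[2-3] = +721.3653 N (tension)
  F[2-4] = +225.9966 N (tension)
  F[3-4] = -739.8991 N (compression)
  F[3-5] = +0.0000 N (tension)
  F[4-5] = -0.0000 N (compression)
  Rx@0 = +2744.7700 N
  Ry@0 = +7458.5503 N
  Ry@4 = +704.5397 N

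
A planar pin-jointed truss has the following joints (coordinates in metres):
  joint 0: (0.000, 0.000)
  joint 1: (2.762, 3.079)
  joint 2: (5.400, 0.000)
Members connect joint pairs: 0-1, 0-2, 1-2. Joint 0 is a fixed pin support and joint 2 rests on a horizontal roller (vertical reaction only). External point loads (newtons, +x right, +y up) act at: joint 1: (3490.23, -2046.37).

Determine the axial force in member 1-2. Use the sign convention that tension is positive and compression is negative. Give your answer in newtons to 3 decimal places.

-3998.913

N=3 nodes, M=3 members, R=3 reactions → 2N=6, M+R=6
member 0 (0-1): L=4.1363, (cx,cy)=(0.6677,0.7444)
member 1 (0-2): L=5.4000, (cx,cy)=(1.0000,0.0000)
member 2 (1-2): L=4.0545, (cx,cy)=(0.6506,-0.7594)
solve A·x = −loads:
  F[0-1] = +1330.4742 N (tension)
  F[0-2] = +2601.8081 N (tension)
  F[1-2] = -3998.9128 N (compression)
  Rx@0 = -3490.2300 N
  Ry@0 = -990.3878 N
  Ry@2 = +3036.7578 N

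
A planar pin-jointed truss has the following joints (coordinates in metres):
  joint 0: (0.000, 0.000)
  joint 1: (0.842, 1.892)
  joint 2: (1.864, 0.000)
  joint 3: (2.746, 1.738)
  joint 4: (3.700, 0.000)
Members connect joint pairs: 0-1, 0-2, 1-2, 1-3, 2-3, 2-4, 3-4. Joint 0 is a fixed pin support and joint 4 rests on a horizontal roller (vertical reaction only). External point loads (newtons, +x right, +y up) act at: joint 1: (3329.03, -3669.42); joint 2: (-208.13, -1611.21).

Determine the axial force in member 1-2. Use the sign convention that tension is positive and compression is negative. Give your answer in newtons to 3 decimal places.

N=5 nodes, M=7 members, R=3 reactions → 2N=10, M+R=10
member 0 (0-1): L=2.0709, (cx,cy)=(0.4066,0.9136)
member 1 (0-2): L=1.8640, (cx,cy)=(1.0000,0.0000)
member 2 (1-2): L=2.1504, (cx,cy)=(0.4753,-0.8798)
member 3 (1-3): L=1.9102, (cx,cy)=(0.9967,-0.0806)
member 4 (2-3): L=1.9490, (cx,cy)=(0.4525,0.8917)
member 5 (2-4): L=1.8360, (cx,cy)=(1.0000,0.0000)
member 6 (3-4): L=1.9826, (cx,cy)=(0.4812,-0.8766)
solve A·x = −loads:
  F[0-1] = -2114.2267 N (compression)
  F[0-2] = +3980.5159 N (tension)
  F[1-2] = -1662.7578 N (compression)
  F[1-3] = -3409.4948 N (compression)
  F[2-3] = +3447.3781 N (tension)
  F[2-4] = +1838.3143 N (tension)
  F[3-4] = -3820.4073 N (compression)
  Rx@0 = -3120.9000 N
  Ry@0 = +1931.5836 N
  Ry@4 = +3349.0464 N

-1662.758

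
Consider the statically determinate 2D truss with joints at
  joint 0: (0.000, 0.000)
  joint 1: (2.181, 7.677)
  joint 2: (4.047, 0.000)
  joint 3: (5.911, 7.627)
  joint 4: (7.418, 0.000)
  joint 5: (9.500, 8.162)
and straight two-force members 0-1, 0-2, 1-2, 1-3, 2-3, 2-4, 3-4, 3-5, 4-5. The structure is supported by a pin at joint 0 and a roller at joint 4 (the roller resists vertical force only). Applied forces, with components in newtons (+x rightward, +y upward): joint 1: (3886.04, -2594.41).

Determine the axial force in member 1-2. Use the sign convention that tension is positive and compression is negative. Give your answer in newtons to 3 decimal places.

-4894.745

N=6 nodes, M=9 members, R=3 reactions → 2N=12, M+R=12
member 0 (0-1): L=7.9808, (cx,cy)=(0.2733,0.9619)
member 1 (0-2): L=4.0470, (cx,cy)=(1.0000,0.0000)
member 2 (1-2): L=7.9005, (cx,cy)=(0.2362,-0.9717)
member 3 (1-3): L=3.7303, (cx,cy)=(0.9999,-0.0134)
member 4 (2-3): L=7.8515, (cx,cy)=(0.2374,0.9714)
member 5 (2-4): L=3.3710, (cx,cy)=(1.0000,0.0000)
member 6 (3-4): L=7.7745, (cx,cy)=(0.1938,-0.9810)
member 7 (3-5): L=3.6287, (cx,cy)=(0.9891,0.1474)
member 8 (4-5): L=8.4234, (cx,cy)=(0.2472,0.9690)
solve A·x = −loads:
  F[0-1] = +2276.7728 N (tension)
  F[0-2] = +3263.8412 N (tension)
  F[1-2] = -4894.7452 N (compression)
  F[1-3] = -2107.9560 N (compression)
  F[2-3] = +4896.2446 N (tension)
  F[2-4] = +945.3606 N (tension)
  F[3-4] = -4877.0172 N (compression)
  F[3-5] = -0.0000 N (compression)
  F[4-5] = +0.0000 N (tension)
  Rx@0 = -3886.0400 N
  Ry@0 = -2190.1057 N
  Ry@4 = +4784.5157 N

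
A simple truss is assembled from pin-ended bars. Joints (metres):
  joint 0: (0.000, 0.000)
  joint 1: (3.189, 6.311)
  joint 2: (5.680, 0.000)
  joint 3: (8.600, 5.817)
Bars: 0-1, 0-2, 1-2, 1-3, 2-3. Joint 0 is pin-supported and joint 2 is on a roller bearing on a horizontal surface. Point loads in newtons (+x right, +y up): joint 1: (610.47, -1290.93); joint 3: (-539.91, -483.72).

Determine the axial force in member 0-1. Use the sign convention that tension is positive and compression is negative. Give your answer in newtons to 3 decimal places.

N=4 nodes, M=5 members, R=3 reactions → 2N=8, M+R=8
member 0 (0-1): L=7.0710, (cx,cy)=(0.4510,0.8925)
member 1 (0-2): L=5.6800, (cx,cy)=(1.0000,0.0000)
member 2 (1-2): L=6.7848, (cx,cy)=(0.3671,-0.9302)
member 3 (1-3): L=5.4335, (cx,cy)=(0.9959,-0.0909)
member 4 (2-3): L=6.5088, (cx,cy)=(0.4486,0.8937)
solve A·x = −loads:
  F[0-1] = -215.2513 N (compression)
  F[0-2] = +167.6383 N (tension)
  F[1-2] = -1153.4285 N (compression)
  F[1-3] = -285.2565 N (compression)
  F[2-3] = -570.2627 N (compression)
  Rx@0 = -70.5600 N
  Ry@0 = +192.1170 N
  Ry@2 = +1582.5330 N

-215.251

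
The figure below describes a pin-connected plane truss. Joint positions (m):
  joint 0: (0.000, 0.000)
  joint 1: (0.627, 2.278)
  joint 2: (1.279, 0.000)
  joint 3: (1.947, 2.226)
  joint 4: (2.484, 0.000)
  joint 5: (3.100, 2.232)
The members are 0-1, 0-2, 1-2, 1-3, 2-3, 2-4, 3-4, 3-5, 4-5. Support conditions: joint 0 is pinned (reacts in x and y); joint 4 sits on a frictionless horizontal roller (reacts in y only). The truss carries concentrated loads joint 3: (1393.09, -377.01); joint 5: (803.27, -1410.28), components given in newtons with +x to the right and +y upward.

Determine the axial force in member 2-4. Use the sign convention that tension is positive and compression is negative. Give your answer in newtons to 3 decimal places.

N=6 nodes, M=9 members, R=3 reactions → 2N=12, M+R=12
member 0 (0-1): L=2.3627, (cx,cy)=(0.2654,0.9641)
member 1 (0-2): L=1.2790, (cx,cy)=(1.0000,0.0000)
member 2 (1-2): L=2.3695, (cx,cy)=(0.2752,-0.9614)
member 3 (1-3): L=1.3210, (cx,cy)=(0.9992,-0.0394)
member 4 (2-3): L=2.3241, (cx,cy)=(0.2874,0.9578)
member 5 (2-4): L=1.2050, (cx,cy)=(1.0000,0.0000)
member 6 (3-4): L=2.2899, (cx,cy)=(0.2345,-0.9721)
member 7 (3-5): L=1.1530, (cx,cy)=(1.0000,0.0052)
member 8 (4-5): L=2.3154, (cx,cy)=(0.2660,0.9640)
solve A·x = −loads:
  F[0-1] = +2321.6444 N (tension)
  F[0-2] = +1580.2585 N (tension)
  F[1-2] = -2380.3682 N (compression)
  F[1-3] = +1272.0862 N (tension)
  F[2-3] = +2389.2997 N (tension)
  F[2-4] = +238.5108 N (tension)
  F[3-4] = -2684.0492 N (compression)
  F[3-5] = +1194.2183 N (tension)
  F[4-5] = -1469.4504 N (compression)
  Rx@0 = -2196.3600 N
  Ry@0 = -2238.4038 N
  Ry@4 = +4025.6938 N

238.511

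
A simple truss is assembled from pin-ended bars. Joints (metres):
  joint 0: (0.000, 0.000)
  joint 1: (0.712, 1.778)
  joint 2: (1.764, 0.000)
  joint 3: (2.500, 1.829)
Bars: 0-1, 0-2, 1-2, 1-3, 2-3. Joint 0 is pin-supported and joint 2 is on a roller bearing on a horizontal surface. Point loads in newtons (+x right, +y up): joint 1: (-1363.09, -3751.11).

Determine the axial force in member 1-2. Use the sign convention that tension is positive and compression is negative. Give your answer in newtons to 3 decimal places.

N=4 nodes, M=5 members, R=3 reactions → 2N=8, M+R=8
member 0 (0-1): L=1.9153, (cx,cy)=(0.3718,0.9283)
member 1 (0-2): L=1.7640, (cx,cy)=(1.0000,0.0000)
member 2 (1-2): L=2.0659, (cx,cy)=(0.5092,-0.8606)
member 3 (1-3): L=1.7887, (cx,cy)=(0.9996,0.0285)
member 4 (2-3): L=1.9715, (cx,cy)=(0.3733,0.9277)
solve A·x = −loads:
  F[0-1] = -3889.7317 N (compression)
  F[0-2] = +82.9206 N (tension)
  F[1-2] = -162.8390 N (compression)
  F[1-3] = +0.0000 N (tension)
  F[2-3] = +0.0000 N (tension)
  Rx@0 = +1363.0900 N
  Ry@0 = +3610.9647 N
  Ry@2 = +140.1453 N

-162.839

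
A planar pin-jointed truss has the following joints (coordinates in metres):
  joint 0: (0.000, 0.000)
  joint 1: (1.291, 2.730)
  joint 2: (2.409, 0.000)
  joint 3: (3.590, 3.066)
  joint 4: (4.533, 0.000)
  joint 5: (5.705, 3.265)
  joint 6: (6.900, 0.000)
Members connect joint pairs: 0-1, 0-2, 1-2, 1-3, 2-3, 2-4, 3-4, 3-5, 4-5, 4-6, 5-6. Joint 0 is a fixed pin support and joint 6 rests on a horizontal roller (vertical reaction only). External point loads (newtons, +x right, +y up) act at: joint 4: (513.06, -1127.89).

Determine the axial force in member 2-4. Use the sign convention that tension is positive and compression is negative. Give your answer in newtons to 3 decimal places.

966.102

N=7 nodes, M=11 members, R=3 reactions → 2N=14, M+R=14
member 0 (0-1): L=3.0199, (cx,cy)=(0.4275,0.9040)
member 1 (0-2): L=2.4090, (cx,cy)=(1.0000,0.0000)
member 2 (1-2): L=2.9501, (cx,cy)=(0.3790,-0.9254)
member 3 (1-3): L=2.3234, (cx,cy)=(0.9895,0.1446)
member 4 (2-3): L=3.2856, (cx,cy)=(0.3594,0.9332)
member 5 (2-4): L=2.1240, (cx,cy)=(1.0000,0.0000)
member 6 (3-4): L=3.2077, (cx,cy)=(0.2940,-0.9558)
member 7 (3-5): L=2.1243, (cx,cy)=(0.9956,0.0937)
member 8 (4-5): L=3.4690, (cx,cy)=(0.3379,0.9412)
member 9 (4-6): L=2.3670, (cx,cy)=(1.0000,0.0000)
member 10 (5-6): L=3.4768, (cx,cy)=(0.3437,-0.9391)
solve A·x = −loads:
  F[0-1] = -427.9970 N (compression)
  F[0-2] = +696.0298 N (tension)
  F[1-2] = +367.2271 N (tension)
  F[1-3] = -325.5624 N (compression)
  F[2-3] = -364.1739 N (compression)
  F[2-4] = +966.1017 N (tension)
  F[3-4] = +350.0744 N (tension)
  F[3-5] = -558.4108 N (compression)
  F[4-5] = +842.8442 N (tension)
  F[4-6] = +271.1990 N (tension)
  F[5-6] = -789.0452 N (compression)
  Rx@0 = -513.0600 N
  Ry@0 = +386.9153 N
  Ry@6 = +740.9747 N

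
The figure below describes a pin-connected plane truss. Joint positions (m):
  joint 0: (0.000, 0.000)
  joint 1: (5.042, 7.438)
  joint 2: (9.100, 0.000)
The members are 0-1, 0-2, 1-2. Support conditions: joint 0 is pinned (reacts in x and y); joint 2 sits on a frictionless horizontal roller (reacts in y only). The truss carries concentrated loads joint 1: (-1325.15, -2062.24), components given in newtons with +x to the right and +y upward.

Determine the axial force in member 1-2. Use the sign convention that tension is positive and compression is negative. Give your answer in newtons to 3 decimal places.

-67.766

N=3 nodes, M=3 members, R=3 reactions → 2N=6, M+R=6
member 0 (0-1): L=8.9859, (cx,cy)=(0.5611,0.8277)
member 1 (0-2): L=9.1000, (cx,cy)=(1.0000,0.0000)
member 2 (1-2): L=8.4730, (cx,cy)=(0.4789,-0.8779)
solve A·x = −loads:
  F[0-1] = -2419.5259 N (compression)
  F[0-2] = +32.4557 N (tension)
  F[1-2] = -67.7665 N (compression)
  Rx@0 = +1325.1500 N
  Ry@0 = +2002.7512 N
  Ry@2 = +59.4888 N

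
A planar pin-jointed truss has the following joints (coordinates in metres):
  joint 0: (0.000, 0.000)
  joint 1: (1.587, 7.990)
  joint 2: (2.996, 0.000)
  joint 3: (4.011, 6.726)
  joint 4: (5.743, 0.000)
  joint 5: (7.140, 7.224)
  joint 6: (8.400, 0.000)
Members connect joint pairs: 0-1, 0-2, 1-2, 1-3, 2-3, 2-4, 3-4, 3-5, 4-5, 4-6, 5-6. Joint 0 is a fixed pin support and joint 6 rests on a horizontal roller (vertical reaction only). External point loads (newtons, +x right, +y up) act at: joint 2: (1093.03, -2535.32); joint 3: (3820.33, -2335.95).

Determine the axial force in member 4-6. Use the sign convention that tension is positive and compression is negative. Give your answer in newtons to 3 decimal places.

N=7 nodes, M=11 members, R=3 reactions → 2N=14, M+R=14
member 0 (0-1): L=8.1461, (cx,cy)=(0.1948,0.9808)
member 1 (0-2): L=2.9960, (cx,cy)=(1.0000,0.0000)
member 2 (1-2): L=8.1133, (cx,cy)=(0.1737,-0.9848)
member 3 (1-3): L=2.7338, (cx,cy)=(0.8867,-0.4624)
member 4 (2-3): L=6.8022, (cx,cy)=(0.1492,0.9888)
member 5 (2-4): L=2.7470, (cx,cy)=(1.0000,0.0000)
member 6 (3-4): L=6.9454, (cx,cy)=(0.2494,-0.9684)
member 7 (3-5): L=3.1684, (cx,cy)=(0.9876,0.1572)
member 8 (4-5): L=7.3578, (cx,cy)=(0.1899,0.9818)
member 9 (4-6): L=2.6570, (cx,cy)=(1.0000,0.0000)
member 10 (5-6): L=7.3331, (cx,cy)=(0.1718,-0.9851)
solve A·x = −loads:
  F[0-1] = +211.4546 N (tension)
  F[0-2] = +4872.1649 N (tension)
  F[1-2] = -255.9522 N (compression)
  F[1-3] = +96.5899 N (tension)
  F[2-3] = +2818.9427 N (tension)
  F[2-4] = +3314.0494 N (tension)
  F[3-4] = -5561.0977 N (compression)
  F[3-5] = -1951.5193 N (compression)
  F[4-5] = +5485.1839 N (tension)
  F[4-6] = +885.8151 N (tension)
  F[5-6] = -5155.3456 N (compression)
  Rx@0 = -4913.3600 N
  Ry@0 = -207.4031 N
  Ry@6 = +5078.6731 N

885.815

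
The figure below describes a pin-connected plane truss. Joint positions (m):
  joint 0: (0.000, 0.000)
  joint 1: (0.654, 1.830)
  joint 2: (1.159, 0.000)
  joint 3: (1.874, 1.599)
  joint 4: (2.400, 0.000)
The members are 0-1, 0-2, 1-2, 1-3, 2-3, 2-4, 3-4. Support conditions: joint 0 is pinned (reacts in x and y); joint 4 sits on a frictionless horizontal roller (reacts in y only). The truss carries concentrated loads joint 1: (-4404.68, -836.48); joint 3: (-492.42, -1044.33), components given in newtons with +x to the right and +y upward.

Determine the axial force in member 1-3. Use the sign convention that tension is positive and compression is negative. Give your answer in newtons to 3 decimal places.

N=5 nodes, M=7 members, R=3 reactions → 2N=10, M+R=10
member 0 (0-1): L=1.9434, (cx,cy)=(0.3365,0.9417)
member 1 (0-2): L=1.1590, (cx,cy)=(1.0000,0.0000)
member 2 (1-2): L=1.8984, (cx,cy)=(0.2660,-0.9640)
member 3 (1-3): L=1.2417, (cx,cy)=(0.9825,-0.1860)
member 4 (2-3): L=1.7516, (cx,cy)=(0.4082,0.9129)
member 5 (2-4): L=1.2410, (cx,cy)=(1.0000,0.0000)
member 6 (3-4): L=1.6833, (cx,cy)=(0.3125,-0.9499)
solve A·x = −loads:
  F[0-1] = -4804.2892 N (compression)
  F[0-2] = -3280.3031 N (compression)
  F[1-2] = +3458.5278 N (tension)
  F[1-3] = +1901.0562 N (tension)
  F[2-3] = -3652.0401 N (compression)
  F[2-4] = -869.5135 N (compression)
  F[3-4] = +2782.5977 N (tension)
  Rx@0 = +4897.1000 N
  Ry@0 = +4524.0649 N
  Ry@4 = -2643.2548 N

1901.056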